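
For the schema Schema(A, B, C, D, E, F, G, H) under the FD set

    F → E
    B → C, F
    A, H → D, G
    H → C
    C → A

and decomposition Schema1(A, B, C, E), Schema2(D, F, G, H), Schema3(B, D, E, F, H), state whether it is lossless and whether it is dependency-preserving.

lossless but not dependency-preserving

Lossless test (chase): Rows 2 and 3 agree on F; apply F→E and equate their E entries. Rows 1 and 3 agree on B; apply B→C, F and equate their C, F entries. Rows 2 and 3 agree on H; apply H→C and equate their C entries. Rows 1 and 2 agree on C; apply C→A and equate their A entries. Rows 1 and 3 agree on C; apply C→A and equate their A entries. Rows 2 and 3 agree on A, H; apply A, H→D, G and equate their D, G entries. Row 3 is now all distinguished symbols — the join is lossless.
Dependency preservation: the restricted closure of {H} across the fragments never reaches {C}, so H → C cannot be enforced without a join — not preserved.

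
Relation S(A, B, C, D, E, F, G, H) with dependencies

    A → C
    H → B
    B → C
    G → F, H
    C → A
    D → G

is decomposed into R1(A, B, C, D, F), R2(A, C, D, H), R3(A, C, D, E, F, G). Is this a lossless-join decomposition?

Chase test. Columns are A, B, C, D, E, F, G, H; row i has aⱼ where attribute j ∈ Ri, else bᵢⱼ.
Initial tableau (one row per fragment):
  row 1: a1 a2 a3 a4 b15 a6 b17 b18
  row 2: a1 b22 a3 a4 b25 b26 b27 a8
  row 3: a1 b32 a3 a4 a5 a6 a7 b38
Rows 1 and 2 agree on D; apply D→G and equate their G entries.
Rows 1 and 3 agree on D; apply D→G and equate their G entries.
Rows 1 and 2 agree on G; apply G→F, H and equate their F, H entries.
Rows 1 and 3 agree on G; apply G→F, H and equate their F, H entries.
Rows 1 and 2 agree on H; apply H→B and equate their B entries.
Rows 1 and 3 agree on H; apply H→B and equate their B entries.
Row 3 is now all distinguished symbols — the join is lossless.

Yes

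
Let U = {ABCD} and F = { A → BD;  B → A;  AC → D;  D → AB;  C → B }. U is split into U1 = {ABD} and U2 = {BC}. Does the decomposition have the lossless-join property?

Yes

Common attributes: U1 ∩ U2 = {B}.
Closure of {B}: B → A applies, adding A; A → BD applies, adding D. So (B)⁺ = {ABD}.
This closure contains every attribute of U1, so U1 ∩ U2 → U1. The join is lossless.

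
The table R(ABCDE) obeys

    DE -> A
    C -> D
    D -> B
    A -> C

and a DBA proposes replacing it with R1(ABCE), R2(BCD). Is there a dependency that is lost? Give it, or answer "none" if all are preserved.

Check DE → A: no single fragment contains all of {ADE}, and the restricted closure of {DE} across the fragments never reaches {A}.
C → D is preserved.
D → B is preserved.
A → C is preserved.

DE -> A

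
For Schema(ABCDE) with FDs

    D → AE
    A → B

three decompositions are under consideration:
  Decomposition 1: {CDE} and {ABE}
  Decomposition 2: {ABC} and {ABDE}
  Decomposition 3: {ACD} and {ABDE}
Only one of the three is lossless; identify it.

Decomposition 3

Decomposition 1: common = {E}, closure = {E} → lossy.
Decomposition 2: common = {AB}, closure = {AB} → lossy.
Decomposition 3: common = {AD}, closure = {ABDE} → lossless.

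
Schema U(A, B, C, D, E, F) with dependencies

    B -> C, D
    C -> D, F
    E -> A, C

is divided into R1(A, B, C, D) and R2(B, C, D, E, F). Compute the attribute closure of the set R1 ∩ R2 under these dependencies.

B, C, D, F

R1 ∩ R2 = {B, C, D}.
C → D, F applies, adding F
Closure: {B, C, D, F}.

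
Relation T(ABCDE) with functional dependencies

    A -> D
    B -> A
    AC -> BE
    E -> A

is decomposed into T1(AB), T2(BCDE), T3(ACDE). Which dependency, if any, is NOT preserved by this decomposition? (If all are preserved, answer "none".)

A → D lies within T3.
B → A lies within T1.
AC → BE: restricted closure across fragments reaches BE.
E → A lies within T3.
Every dependency is enforceable on the fragments, so the decomposition is dependency-preserving.

none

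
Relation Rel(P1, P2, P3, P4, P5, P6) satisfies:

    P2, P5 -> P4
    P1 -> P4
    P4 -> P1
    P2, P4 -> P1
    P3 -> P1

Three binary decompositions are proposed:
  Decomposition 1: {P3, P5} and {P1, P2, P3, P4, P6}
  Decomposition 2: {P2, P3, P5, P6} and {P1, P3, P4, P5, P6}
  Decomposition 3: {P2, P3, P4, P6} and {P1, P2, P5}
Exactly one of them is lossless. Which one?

Decomposition 1: common = {P3}, closure = {P1, P3, P4} → lossy.
Decomposition 2: common = {P3, P5, P6}, closure = {P1, P3, P4, P5, P6} → lossless.
Decomposition 3: common = {P2}, closure = {P2} → lossy.

Decomposition 2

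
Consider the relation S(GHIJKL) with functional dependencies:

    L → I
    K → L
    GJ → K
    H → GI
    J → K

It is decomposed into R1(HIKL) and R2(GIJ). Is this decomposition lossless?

No

Common attributes: R1 ∩ R2 = {I}.
No dependency enlarges {I}, so (I)⁺ = {I}.
The closure contains neither all of R1 = {HIKL} nor all of R2 = {GIJ}, so the common attributes are not a superkey of either fragment. The join is lossy.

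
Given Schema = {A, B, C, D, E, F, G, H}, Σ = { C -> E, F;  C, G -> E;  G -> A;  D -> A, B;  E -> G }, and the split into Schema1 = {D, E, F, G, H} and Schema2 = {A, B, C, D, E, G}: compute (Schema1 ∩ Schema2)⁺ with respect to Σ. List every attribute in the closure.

Schema1 ∩ Schema2 = {D, E, G}.
G → A applies, adding A
D → A, B applies, adding B
Closure: {A, B, D, E, G}.

A, B, D, E, G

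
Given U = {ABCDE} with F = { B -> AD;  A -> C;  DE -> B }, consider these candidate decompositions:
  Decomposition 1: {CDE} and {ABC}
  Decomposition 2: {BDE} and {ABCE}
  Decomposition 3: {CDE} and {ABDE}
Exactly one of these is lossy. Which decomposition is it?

Decomposition 1: common = {C}, closure = {C} → lossy.
Decomposition 2: common = {BE}, closure = {ABCDE} → lossless.
Decomposition 3: common = {DE}, closure = {ABCDE} → lossless.

Decomposition 1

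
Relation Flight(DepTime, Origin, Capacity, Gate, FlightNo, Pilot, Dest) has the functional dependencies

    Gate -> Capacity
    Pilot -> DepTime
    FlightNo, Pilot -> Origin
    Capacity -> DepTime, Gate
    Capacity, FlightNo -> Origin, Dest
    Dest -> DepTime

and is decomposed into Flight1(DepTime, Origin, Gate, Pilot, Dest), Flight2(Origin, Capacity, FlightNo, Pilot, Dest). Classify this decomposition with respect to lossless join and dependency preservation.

Lossless test: (Origin, Pilot, Dest)⁺ = {DepTime, Origin, Pilot, Dest}, which is a superkey of neither fragment — lossy.
Dependency preservation: the restricted closure of {Gate} across the fragments never reaches {Capacity}, so Gate → Capacity cannot be enforced without a join — not preserved.

lossy and not dependency-preserving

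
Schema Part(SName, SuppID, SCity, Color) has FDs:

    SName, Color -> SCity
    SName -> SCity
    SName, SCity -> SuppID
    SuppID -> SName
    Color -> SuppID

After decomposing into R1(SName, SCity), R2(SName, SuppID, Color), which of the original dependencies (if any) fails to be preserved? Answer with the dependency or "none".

SName, Color → SCity: restricted closure across fragments reaches SCity.
SName → SCity lies within R1.
SName, SCity → SuppID: restricted closure across fragments reaches SuppID.
SuppID → SName lies within R2.
Color → SuppID lies within R2.
Every dependency is enforceable on the fragments, so the decomposition is dependency-preserving.

none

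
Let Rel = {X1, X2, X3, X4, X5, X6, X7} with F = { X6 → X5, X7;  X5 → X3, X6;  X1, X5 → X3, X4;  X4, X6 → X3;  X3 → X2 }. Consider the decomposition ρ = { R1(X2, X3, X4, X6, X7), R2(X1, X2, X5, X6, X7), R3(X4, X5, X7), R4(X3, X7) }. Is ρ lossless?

No

Chase test. Columns are X1, X2, X3, X4, X5, X6, X7; row i has aⱼ where attribute j ∈ Ri, else bᵢⱼ.
Initial tableau (one row per fragment):
  row 1: b11 a2 a3 a4 b15 a6 a7
  row 2: a1 a2 b23 b24 a5 a6 a7
  row 3: b31 b32 b33 a4 a5 b36 a7
  row 4: b41 b42 a3 b44 b45 b46 a7
Rows 1 and 2 agree on X6; apply X6→X5, X7 and equate their X5, X7 entries.
Rows 1 and 2 agree on X5; apply X5→X3, X6 and equate their X3, X6 entries.
Rows 1 and 3 agree on X5; apply X5→X3, X6 and equate their X3, X6 entries.
Rows 1 and 3 agree on X3; apply X3→X2 and equate their X2 entries.
Rows 1 and 4 agree on X3; apply X3→X2 and equate their X2 entries.
No row becomes fully distinguished — the join is lossy.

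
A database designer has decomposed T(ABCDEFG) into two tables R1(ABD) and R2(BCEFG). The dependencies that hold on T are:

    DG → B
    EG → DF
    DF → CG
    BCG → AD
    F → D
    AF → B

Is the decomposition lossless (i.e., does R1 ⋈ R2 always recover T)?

Common attributes: R1 ∩ R2 = {B}.
No dependency enlarges {B}, so (B)⁺ = {B}.
The closure contains neither all of R1 = {ABD} nor all of R2 = {BCEFG}, so the common attributes are not a superkey of either fragment. The join is lossy.

No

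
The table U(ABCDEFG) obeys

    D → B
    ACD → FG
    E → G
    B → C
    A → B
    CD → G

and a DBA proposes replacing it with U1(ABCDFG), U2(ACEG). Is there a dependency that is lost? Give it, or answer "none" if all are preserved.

none

D → B lies within U1.
ACD → FG lies within U1.
E → G lies within U2.
B → C lies within U1.
A → B lies within U1.
CD → G lies within U1.
Every dependency is enforceable on the fragments, so the decomposition is dependency-preserving.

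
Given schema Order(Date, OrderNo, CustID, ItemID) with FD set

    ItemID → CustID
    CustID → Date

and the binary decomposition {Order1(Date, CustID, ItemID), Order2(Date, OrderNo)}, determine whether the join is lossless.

Common attributes: Order1 ∩ Order2 = {Date}.
No dependency enlarges {Date}, so (Date)⁺ = {Date}.
The closure contains neither all of Order1 = {Date, CustID, ItemID} nor all of Order2 = {Date, OrderNo}, so the common attributes are not a superkey of either fragment. The join is lossy.

No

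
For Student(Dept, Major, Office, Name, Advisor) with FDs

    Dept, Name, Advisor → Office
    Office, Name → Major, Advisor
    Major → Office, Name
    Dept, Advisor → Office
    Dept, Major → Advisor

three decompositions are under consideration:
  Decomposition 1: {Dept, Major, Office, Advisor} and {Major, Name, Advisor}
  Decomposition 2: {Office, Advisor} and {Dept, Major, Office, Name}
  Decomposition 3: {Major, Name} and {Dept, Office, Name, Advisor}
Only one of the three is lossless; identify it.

Decomposition 1

Decomposition 1: common = {Major, Advisor}, closure = {Major, Office, Name, Advisor} → lossless.
Decomposition 2: common = {Office}, closure = {Office} → lossy.
Decomposition 3: common = {Name}, closure = {Name} → lossy.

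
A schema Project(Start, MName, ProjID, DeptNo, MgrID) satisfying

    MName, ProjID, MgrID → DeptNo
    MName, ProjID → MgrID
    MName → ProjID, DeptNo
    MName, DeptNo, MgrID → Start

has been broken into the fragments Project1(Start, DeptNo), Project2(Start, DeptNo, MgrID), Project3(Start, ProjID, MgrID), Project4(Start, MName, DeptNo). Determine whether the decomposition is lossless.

No

Chase test. Columns are Start, MName, ProjID, DeptNo, MgrID; row i has aⱼ where attribute j ∈ Projecti, else bᵢⱼ.
Initial tableau (one row per fragment):
  row 1: a1 b12 b13 a4 b15
  row 2: a1 b22 b23 a4 a5
  row 3: a1 b32 a3 b34 a5
  row 4: a1 a2 b43 a4 b45
No row becomes fully distinguished — the join is lossy.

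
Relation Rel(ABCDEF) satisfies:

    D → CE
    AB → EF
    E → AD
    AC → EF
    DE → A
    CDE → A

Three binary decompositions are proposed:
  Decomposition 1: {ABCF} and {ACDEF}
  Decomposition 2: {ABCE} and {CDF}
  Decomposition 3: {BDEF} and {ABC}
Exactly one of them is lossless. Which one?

Decomposition 1: common = {ACF}, closure = {ACDEF} → lossless.
Decomposition 2: common = {C}, closure = {C} → lossy.
Decomposition 3: common = {B}, closure = {B} → lossy.

Decomposition 1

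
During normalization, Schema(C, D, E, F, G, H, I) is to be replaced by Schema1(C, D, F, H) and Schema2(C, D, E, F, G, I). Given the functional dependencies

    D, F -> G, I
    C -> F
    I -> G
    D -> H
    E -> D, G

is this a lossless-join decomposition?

Yes

Common attributes: Schema1 ∩ Schema2 = {C, D, F}.
Closure of {C, D, F}: D, F → G, I applies, adding G, I; D → H applies, adding H. So (C, D, F)⁺ = {C, D, F, G, H, I}.
This closure contains every attribute of Schema1, so Schema1 ∩ Schema2 → Schema1. The join is lossless.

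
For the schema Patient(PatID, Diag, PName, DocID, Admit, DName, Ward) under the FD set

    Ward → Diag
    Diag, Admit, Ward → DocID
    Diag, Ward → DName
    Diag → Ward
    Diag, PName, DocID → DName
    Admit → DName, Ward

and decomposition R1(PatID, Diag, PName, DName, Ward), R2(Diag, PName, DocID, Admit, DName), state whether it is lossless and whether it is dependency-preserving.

Lossless test: (Diag, PName, DName)⁺ = {Diag, PName, DName, Ward}, which is a superkey of neither fragment — lossy.
Dependency preservation: Diag, Admit, Ward → DocID; Admit → DName, Ward are not contained in any single fragment, but the restricted closure of each left-hand side across the fragments still reaches the right-hand side; the remaining FDs each lie inside some fragment. All dependencies are preserved.

lossy but dependency-preserving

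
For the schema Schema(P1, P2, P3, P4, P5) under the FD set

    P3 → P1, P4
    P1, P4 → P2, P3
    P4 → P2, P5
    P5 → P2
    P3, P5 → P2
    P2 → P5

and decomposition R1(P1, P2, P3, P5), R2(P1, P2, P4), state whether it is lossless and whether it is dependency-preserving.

Lossless test: (P1, P2)⁺ = {P1, P2, P5}, which is a superkey of neither fragment — lossy.
Dependency preservation: the restricted closure of {P3} across the fragments never reaches {P1, P4}, so P3 → P1, P4 cannot be enforced without a join — not preserved.

lossy and not dependency-preserving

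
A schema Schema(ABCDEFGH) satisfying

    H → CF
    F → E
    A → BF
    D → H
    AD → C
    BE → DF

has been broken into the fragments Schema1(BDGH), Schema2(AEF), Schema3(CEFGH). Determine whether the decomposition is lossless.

No

Chase test. Columns are ABCDEFGH; row i has aⱼ where attribute j ∈ Schemai, else bᵢⱼ.
Initial tableau (one row per fragment):
  row 1: b11 a2 b13 a4 b15 b16 a7 a8
  row 2: a1 b22 b23 b24 a5 a6 b27 b28
  row 3: b31 b32 a3 b34 a5 a6 a7 a8
Rows 1 and 3 agree on H; apply H→CF and equate their CF entries.
Rows 1 and 2 agree on F; apply F→E and equate their E entries.
No row becomes fully distinguished — the join is lossy.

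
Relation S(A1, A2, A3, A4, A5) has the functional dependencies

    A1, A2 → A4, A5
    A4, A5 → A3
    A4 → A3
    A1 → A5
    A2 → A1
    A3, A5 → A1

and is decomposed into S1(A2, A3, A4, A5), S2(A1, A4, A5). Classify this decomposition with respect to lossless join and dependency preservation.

lossless but not dependency-preserving

Lossless test: (A4, A5)⁺ = {A1, A3, A4, A5}, which contains all of one fragment — lossless.
Dependency preservation: the restricted closure of {A3, A5} across the fragments never reaches {A1}, so A3, A5 → A1 cannot be enforced without a join — not preserved.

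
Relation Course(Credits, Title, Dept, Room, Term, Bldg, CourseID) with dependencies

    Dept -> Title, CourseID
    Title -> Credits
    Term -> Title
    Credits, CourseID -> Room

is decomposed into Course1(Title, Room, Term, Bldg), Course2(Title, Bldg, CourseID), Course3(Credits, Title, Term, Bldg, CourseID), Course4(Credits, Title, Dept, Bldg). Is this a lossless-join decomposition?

Chase test. Columns are Credits, Title, Dept, Room, Term, Bldg, CourseID; row i has aⱼ where attribute j ∈ Coursei, else bᵢⱼ.
Initial tableau (one row per fragment):
  row 1: b11 a2 b13 a4 a5 a6 b17
  row 2: b21 a2 b23 b24 b25 a6 a7
  row 3: a1 a2 b33 b34 a5 a6 a7
  row 4: a1 a2 a3 b44 b45 a6 b47
Rows 1 and 2 agree on Title; apply Title→Credits and equate their Credits entries.
Rows 1 and 3 agree on Title; apply Title→Credits and equate their Credits entries.
Rows 2 and 3 agree on Credits, CourseID; apply Credits, CourseID→Room and equate their Room entries.
No row becomes fully distinguished — the join is lossy.

No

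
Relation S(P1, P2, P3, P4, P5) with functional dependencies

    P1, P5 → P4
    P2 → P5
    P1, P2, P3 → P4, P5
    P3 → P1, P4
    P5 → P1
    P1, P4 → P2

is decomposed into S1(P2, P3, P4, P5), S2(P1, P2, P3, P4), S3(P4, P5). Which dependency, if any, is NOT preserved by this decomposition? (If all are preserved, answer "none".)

P1, P5 → P4: restricted closure across fragments reaches P4.
P2 → P5 lies within S1.
P1, P2, P3 → P4, P5: restricted closure across fragments reaches P4, P5.
P3 → P1, P4 lies within S2.
P5 → P1: restricted closure across fragments reaches P1.
P1, P4 → P2 lies within S2.
Every dependency is enforceable on the fragments, so the decomposition is dependency-preserving.

none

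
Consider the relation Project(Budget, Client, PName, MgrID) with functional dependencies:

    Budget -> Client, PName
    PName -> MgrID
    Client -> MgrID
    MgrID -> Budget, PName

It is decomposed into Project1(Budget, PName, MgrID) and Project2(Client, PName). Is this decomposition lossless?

Common attributes: Project1 ∩ Project2 = {PName}.
Closure of {PName}: PName → MgrID applies, adding MgrID; MgrID → Budget, PName applies, adding Budget; Budget → Client, PName applies, adding Client. So (PName)⁺ = {Budget, Client, PName, MgrID}.
This closure contains every attribute of Project1, so Project1 ∩ Project2 → Project1. The join is lossless.

Yes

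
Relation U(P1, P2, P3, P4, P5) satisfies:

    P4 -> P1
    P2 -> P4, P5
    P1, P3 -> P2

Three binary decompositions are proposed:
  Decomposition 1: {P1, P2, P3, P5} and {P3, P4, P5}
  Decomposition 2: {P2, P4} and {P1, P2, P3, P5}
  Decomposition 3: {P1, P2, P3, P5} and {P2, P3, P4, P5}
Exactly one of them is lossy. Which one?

Decomposition 1: common = {P3, P5}, closure = {P3, P5} → lossy.
Decomposition 2: common = {P2}, closure = {P1, P2, P4, P5} → lossless.
Decomposition 3: common = {P2, P3, P5}, closure = {P1, P2, P3, P4, P5} → lossless.

Decomposition 1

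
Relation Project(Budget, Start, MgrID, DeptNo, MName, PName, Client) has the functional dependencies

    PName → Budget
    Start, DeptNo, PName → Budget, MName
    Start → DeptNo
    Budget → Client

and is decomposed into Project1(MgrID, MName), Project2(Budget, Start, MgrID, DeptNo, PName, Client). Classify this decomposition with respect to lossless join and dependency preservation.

lossy and not dependency-preserving

Lossless test: (MgrID)⁺ = {MgrID}, which is a superkey of neither fragment — lossy.
Dependency preservation: the restricted closure of {Start, DeptNo, PName} across the fragments never reaches {Budget, MName}, so Start, DeptNo, PName → Budget, MName cannot be enforced without a join — not preserved.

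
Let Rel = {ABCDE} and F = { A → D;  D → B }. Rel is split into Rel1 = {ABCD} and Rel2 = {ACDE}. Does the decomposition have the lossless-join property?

Common attributes: Rel1 ∩ Rel2 = {ACD}.
Closure of {ACD}: D → B applies, adding B. So (ACD)⁺ = {ABCD}.
This closure contains every attribute of Rel1, so Rel1 ∩ Rel2 → Rel1. The join is lossless.

Yes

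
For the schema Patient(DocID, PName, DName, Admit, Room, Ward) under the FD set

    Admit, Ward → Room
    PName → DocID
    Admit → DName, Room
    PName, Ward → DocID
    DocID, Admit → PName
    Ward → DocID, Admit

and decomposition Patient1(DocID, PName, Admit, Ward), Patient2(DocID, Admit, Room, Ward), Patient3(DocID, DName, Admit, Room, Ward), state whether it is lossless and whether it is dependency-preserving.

lossless and dependency-preserving

Lossless test (chase): Rows 1 and 2 agree on Admit, Ward; apply Admit, Ward→Room and equate their Room entries. Rows 1 and 2 agree on Admit; apply Admit→DName, Room and equate their DName, Room entries. Rows 1 and 3 agree on Admit; apply Admit→DName, Room and equate their DName, Room entries. Rows 1 and 2 agree on DocID, Admit; apply DocID, Admit→PName and equate their PName entries. Rows 1 and 3 agree on DocID, Admit; apply DocID, Admit→PName and equate their PName entries. Row 1 is now all distinguished symbols — the join is lossless.
Dependency preservation: every FD's attributes lie within a single fragment, so each can be enforced locally — preserved.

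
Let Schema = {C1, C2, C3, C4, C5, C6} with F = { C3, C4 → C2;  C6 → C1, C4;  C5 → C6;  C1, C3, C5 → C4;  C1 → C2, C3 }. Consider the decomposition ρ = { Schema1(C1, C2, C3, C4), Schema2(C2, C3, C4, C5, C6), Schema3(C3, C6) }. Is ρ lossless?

Chase test. Columns are C1, C2, C3, C4, C5, C6; row i has aⱼ where attribute j ∈ Schemai, else bᵢⱼ.
Initial tableau (one row per fragment):
  row 1: a1 a2 a3 a4 b15 b16
  row 2: b21 a2 a3 a4 a5 a6
  row 3: b31 b32 a3 b34 b35 a6
Rows 2 and 3 agree on C6; apply C6→C1, C4 and equate their C1, C4 entries.
Rows 2 and 3 agree on C1; apply C1→C2, C3 and equate their C2, C3 entries.
No row becomes fully distinguished — the join is lossy.

No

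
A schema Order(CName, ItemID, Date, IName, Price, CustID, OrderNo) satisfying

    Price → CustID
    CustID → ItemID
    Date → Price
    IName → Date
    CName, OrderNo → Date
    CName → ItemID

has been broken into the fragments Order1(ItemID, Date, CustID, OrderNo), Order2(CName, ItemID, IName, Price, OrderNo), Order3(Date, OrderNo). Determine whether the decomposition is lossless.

No

Chase test. Columns are CName, ItemID, Date, IName, Price, CustID, OrderNo; row i has aⱼ where attribute j ∈ Orderi, else bᵢⱼ.
Initial tableau (one row per fragment):
  row 1: b11 a2 a3 b14 b15 a6 a7
  row 2: a1 a2 b23 a4 a5 b26 a7
  row 3: b31 b32 a3 b34 b35 b36 a7
Rows 1 and 3 agree on Date; apply Date→Price and equate their Price entries.
Rows 1 and 3 agree on Price; apply Price→CustID and equate their CustID entries.
Rows 1 and 3 agree on CustID; apply CustID→ItemID and equate their ItemID entries.
No row becomes fully distinguished — the join is lossy.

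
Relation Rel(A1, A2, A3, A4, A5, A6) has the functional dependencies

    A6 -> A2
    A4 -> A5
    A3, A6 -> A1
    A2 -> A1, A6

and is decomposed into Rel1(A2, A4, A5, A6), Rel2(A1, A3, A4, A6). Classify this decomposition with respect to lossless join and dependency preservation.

lossless and dependency-preserving

Lossless test: (A4, A6)⁺ = {A1, A2, A4, A5, A6}, which contains all of one fragment — lossless.
Dependency preservation: A2 → A1, A6 is not contained in any single fragment, but the restricted closure of its left-hand side across the fragments still reaches the right-hand side; the remaining FDs each lie inside some fragment. All dependencies are preserved.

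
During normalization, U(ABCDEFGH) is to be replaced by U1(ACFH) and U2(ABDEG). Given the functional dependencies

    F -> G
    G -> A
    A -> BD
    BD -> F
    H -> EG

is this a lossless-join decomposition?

Common attributes: U1 ∩ U2 = {A}.
Closure of {A}: A → BD applies, adding BD; BD → F applies, adding F; F → G applies, adding G. So (A)⁺ = {ABDFG}.
The closure contains neither all of U1 = {ACFH} nor all of U2 = {ABDEG}, so the common attributes are not a superkey of either fragment. The join is lossy.

No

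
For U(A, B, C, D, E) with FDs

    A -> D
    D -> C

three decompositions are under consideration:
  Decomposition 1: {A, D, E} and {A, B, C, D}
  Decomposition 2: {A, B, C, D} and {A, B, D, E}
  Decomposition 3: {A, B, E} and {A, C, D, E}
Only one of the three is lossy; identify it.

Decomposition 1: common = {A, D}, closure = {A, C, D} → lossy.
Decomposition 2: common = {A, B, D}, closure = {A, B, C, D} → lossless.
Decomposition 3: common = {A, E}, closure = {A, C, D, E} → lossless.

Decomposition 1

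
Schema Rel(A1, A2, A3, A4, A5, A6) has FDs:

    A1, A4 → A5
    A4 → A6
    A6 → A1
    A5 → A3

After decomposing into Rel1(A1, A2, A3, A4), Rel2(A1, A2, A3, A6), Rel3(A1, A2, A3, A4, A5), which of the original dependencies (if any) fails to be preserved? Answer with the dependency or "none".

Check A4 → A6: no single fragment contains all of {A4, A6}, and the restricted closure of {A4} across the fragments never reaches {A6}.
A1, A4 → A5 is preserved.
A6 → A1 is preserved.
A5 → A3 is preserved.

A4 → A6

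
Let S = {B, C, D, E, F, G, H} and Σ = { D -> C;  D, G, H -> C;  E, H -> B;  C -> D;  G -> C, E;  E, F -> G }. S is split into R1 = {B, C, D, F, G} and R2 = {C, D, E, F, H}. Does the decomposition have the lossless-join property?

Common attributes: R1 ∩ R2 = {C, D, F}.
No dependency enlarges {C, D, F}, so (C, D, F)⁺ = {C, D, F}.
The closure contains neither all of R1 = {B, C, D, F, G} nor all of R2 = {C, D, E, F, H}, so the common attributes are not a superkey of either fragment. The join is lossy.

No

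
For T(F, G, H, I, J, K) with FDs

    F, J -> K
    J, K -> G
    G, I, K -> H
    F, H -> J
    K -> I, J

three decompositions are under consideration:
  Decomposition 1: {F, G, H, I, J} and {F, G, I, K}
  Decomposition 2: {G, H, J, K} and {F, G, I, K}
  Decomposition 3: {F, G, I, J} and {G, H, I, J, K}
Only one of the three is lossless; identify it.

Decomposition 1: common = {F, G, I}, closure = {F, G, I} → lossy.
Decomposition 2: common = {G, K}, closure = {G, H, I, J, K} → lossless.
Decomposition 3: common = {G, I, J}, closure = {G, I, J} → lossy.

Decomposition 2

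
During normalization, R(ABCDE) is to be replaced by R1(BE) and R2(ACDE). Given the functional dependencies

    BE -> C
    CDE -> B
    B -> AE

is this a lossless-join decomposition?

No

Common attributes: R1 ∩ R2 = {E}.
No dependency enlarges {E}, so (E)⁺ = {E}.
The closure contains neither all of R1 = {BE} nor all of R2 = {ACDE}, so the common attributes are not a superkey of either fragment. The join is lossy.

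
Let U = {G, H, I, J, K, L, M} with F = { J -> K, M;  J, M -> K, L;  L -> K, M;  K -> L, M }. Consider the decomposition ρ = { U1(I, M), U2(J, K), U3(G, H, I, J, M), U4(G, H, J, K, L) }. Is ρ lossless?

Chase test. Columns are G, H, I, J, K, L, M; row i has aⱼ where attribute j ∈ Ui, else bᵢⱼ.
Initial tableau (one row per fragment):
  row 1: b11 b12 a3 b14 b15 b16 a7
  row 2: b21 b22 b23 a4 a5 b26 b27
  row 3: a1 a2 a3 a4 b35 b36 a7
  row 4: a1 a2 b43 a4 a5 a6 b47
Rows 2 and 3 agree on J; apply J→K, M and equate their K, M entries.
Rows 2 and 4 agree on J; apply J→K, M and equate their K, M entries.
Rows 2 and 3 agree on J, M; apply J, M→K, L and equate their K, L entries.
Rows 2 and 4 agree on J, M; apply J, M→K, L and equate their K, L entries.
Row 3 is now all distinguished symbols — the join is lossless.

Yes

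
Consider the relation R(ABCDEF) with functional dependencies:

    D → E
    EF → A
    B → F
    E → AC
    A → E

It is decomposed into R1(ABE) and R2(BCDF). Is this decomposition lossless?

No

Common attributes: R1 ∩ R2 = {B}.
Closure of {B}: B → F applies, adding F. So (B)⁺ = {BF}.
The closure contains neither all of R1 = {ABE} nor all of R2 = {BCDF}, so the common attributes are not a superkey of either fragment. The join is lossy.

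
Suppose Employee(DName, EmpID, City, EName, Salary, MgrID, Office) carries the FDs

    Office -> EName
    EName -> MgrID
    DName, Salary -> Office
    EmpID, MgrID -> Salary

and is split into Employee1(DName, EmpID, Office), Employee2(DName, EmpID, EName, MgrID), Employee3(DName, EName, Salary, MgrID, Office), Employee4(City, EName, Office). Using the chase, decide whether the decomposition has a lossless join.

Chase test. Columns are DName, EmpID, City, EName, Salary, MgrID, Office; row i has aⱼ where attribute j ∈ Employeei, else bᵢⱼ.
Initial tableau (one row per fragment):
  row 1: a1 a2 b13 b14 b15 b16 a7
  row 2: a1 a2 b23 a4 b25 a6 b27
  row 3: a1 b32 b33 a4 a5 a6 a7
  row 4: b41 b42 a3 a4 b45 b46 a7
Rows 1 and 3 agree on Office; apply Office→EName and equate their EName entries.
Rows 1 and 2 agree on EName; apply EName→MgrID and equate their MgrID entries.
Rows 1 and 4 agree on EName; apply EName→MgrID and equate their MgrID entries.
Rows 1 and 2 agree on EmpID, MgrID; apply EmpID, MgrID→Salary and equate their Salary entries.
Rows 1 and 2 agree on DName, Salary; apply DName, Salary→Office and equate their Office entries.
No row becomes fully distinguished — the join is lossy.

No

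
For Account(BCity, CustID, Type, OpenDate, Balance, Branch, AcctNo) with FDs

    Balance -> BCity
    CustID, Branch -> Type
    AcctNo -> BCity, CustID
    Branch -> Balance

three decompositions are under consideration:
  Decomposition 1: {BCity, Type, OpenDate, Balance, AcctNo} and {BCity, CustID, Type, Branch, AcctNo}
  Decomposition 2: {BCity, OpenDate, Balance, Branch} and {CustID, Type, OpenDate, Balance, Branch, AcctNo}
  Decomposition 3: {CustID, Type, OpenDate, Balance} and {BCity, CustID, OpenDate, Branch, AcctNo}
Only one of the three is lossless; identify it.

Decomposition 2

Decomposition 1: common = {BCity, Type, AcctNo}, closure = {BCity, CustID, Type, AcctNo} → lossy.
Decomposition 2: common = {OpenDate, Balance, Branch}, closure = {BCity, OpenDate, Balance, Branch} → lossless.
Decomposition 3: common = {CustID, OpenDate}, closure = {CustID, OpenDate} → lossy.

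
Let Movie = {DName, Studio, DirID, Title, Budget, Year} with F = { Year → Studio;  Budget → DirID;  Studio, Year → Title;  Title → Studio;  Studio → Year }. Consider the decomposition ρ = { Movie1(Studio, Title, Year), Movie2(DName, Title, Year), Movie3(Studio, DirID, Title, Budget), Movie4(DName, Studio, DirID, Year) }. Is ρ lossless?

Chase test. Columns are DName, Studio, DirID, Title, Budget, Year; row i has aⱼ where attribute j ∈ Moviei, else bᵢⱼ.
Initial tableau (one row per fragment):
  row 1: b11 a2 b13 a4 b15 a6
  row 2: a1 b22 b23 a4 b25 a6
  row 3: b31 a2 a3 a4 a5 b36
  row 4: a1 a2 a3 b44 b45 a6
Rows 1 and 2 agree on Year; apply Year→Studio and equate their Studio entries.
Rows 1 and 4 agree on Studio, Year; apply Studio, Year→Title and equate their Title entries.
Rows 1 and 3 agree on Studio; apply Studio→Year and equate their Year entries.
No row becomes fully distinguished — the join is lossy.

No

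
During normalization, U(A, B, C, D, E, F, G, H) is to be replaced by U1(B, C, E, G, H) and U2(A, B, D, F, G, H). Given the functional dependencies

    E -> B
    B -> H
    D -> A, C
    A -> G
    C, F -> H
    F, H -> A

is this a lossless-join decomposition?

No

Common attributes: U1 ∩ U2 = {B, G, H}.
No dependency enlarges {B, G, H}, so (B, G, H)⁺ = {B, G, H}.
The closure contains neither all of U1 = {B, C, E, G, H} nor all of U2 = {A, B, D, F, G, H}, so the common attributes are not a superkey of either fragment. The join is lossy.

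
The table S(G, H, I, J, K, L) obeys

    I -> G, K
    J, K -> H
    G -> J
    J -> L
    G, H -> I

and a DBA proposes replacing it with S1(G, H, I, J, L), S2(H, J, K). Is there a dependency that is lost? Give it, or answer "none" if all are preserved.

I -> G, K

Check I → G, K: no single fragment contains all of {G, I, K}, and the restricted closure of {I} across the fragments never reaches {G, K}.
J, K → H is preserved.
G → J is preserved.
J → L is preserved.
G, H → I is preserved.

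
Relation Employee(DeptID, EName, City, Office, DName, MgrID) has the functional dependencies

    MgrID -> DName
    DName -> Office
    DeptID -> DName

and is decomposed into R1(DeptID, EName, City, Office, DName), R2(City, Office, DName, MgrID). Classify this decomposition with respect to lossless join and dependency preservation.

lossy but dependency-preserving

Lossless test: (City, Office, DName)⁺ = {City, Office, DName}, which is a superkey of neither fragment — lossy.
Dependency preservation: every FD's attributes lie within a single fragment, so each can be enforced locally — preserved.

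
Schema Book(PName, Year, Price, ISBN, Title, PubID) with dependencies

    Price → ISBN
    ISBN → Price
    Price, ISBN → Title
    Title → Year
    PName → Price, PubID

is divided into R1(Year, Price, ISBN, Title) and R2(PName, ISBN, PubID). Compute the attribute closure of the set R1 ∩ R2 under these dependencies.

Year, Price, ISBN, Title

R1 ∩ R2 = {ISBN}.
ISBN → Price applies, adding Price
Price, ISBN → Title applies, adding Title
Title → Year applies, adding Year
Closure: {Year, Price, ISBN, Title}.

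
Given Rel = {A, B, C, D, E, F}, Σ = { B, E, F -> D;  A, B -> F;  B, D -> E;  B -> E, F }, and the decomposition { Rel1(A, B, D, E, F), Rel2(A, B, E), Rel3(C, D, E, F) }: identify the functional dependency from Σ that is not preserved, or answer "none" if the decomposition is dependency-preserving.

B, E, F → D lies within Rel1.
A, B → F lies within Rel1.
B, D → E lies within Rel1.
B → E, F lies within Rel1.
Every dependency is enforceable on the fragments, so the decomposition is dependency-preserving.

none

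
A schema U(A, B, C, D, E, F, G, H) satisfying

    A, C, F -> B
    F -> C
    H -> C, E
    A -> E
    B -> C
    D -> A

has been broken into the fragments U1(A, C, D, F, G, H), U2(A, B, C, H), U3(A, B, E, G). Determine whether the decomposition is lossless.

No

Chase test. Columns are A, B, C, D, E, F, G, H; row i has aⱼ where attribute j ∈ Ui, else bᵢⱼ.
Initial tableau (one row per fragment):
  row 1: a1 b12 a3 a4 b15 a6 a7 a8
  row 2: a1 a2 a3 b24 b25 b26 b27 a8
  row 3: a1 a2 b33 b34 a5 b36 a7 b38
Rows 1 and 2 agree on H; apply H→C, E and equate their C, E entries.
Rows 1 and 3 agree on A; apply A→E and equate their E entries.
Rows 2 and 3 agree on B; apply B→C and equate their C entries.
No row becomes fully distinguished — the join is lossy.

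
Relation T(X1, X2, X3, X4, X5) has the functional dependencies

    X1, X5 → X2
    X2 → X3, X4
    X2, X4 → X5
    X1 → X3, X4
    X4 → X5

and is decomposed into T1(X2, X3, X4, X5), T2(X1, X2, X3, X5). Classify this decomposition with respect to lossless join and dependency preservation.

Lossless test: (X2, X3, X5)⁺ = {X2, X3, X4, X5}, which contains all of one fragment — lossless.
Dependency preservation: X1 → X3, X4 is not contained in any single fragment, but the restricted closure of its left-hand side across the fragments still reaches the right-hand side; the remaining FDs each lie inside some fragment. All dependencies are preserved.

lossless and dependency-preserving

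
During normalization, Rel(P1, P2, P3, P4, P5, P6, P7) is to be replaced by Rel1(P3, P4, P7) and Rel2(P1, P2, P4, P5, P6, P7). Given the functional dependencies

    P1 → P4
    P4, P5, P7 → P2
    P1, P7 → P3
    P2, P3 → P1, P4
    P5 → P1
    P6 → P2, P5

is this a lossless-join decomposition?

Common attributes: Rel1 ∩ Rel2 = {P4, P7}.
No dependency enlarges {P4, P7}, so (P4, P7)⁺ = {P4, P7}.
The closure contains neither all of Rel1 = {P3, P4, P7} nor all of Rel2 = {P1, P2, P4, P5, P6, P7}, so the common attributes are not a superkey of either fragment. The join is lossy.

No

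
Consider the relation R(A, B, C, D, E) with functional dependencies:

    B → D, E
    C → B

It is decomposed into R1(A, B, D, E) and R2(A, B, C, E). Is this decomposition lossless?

Common attributes: R1 ∩ R2 = {A, B, E}.
Closure of {A, B, E}: B → D, E applies, adding D. So (A, B, E)⁺ = {A, B, D, E}.
This closure contains every attribute of R1, so R1 ∩ R2 → R1. The join is lossless.

Yes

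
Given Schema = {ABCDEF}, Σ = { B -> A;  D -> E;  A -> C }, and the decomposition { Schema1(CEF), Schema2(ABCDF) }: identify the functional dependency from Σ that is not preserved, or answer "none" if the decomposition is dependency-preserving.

D -> E

Check D → E: no single fragment contains all of {DE}, and the restricted closure of {D} across the fragments never reaches {E}.
B → A is preserved.
A → C is preserved.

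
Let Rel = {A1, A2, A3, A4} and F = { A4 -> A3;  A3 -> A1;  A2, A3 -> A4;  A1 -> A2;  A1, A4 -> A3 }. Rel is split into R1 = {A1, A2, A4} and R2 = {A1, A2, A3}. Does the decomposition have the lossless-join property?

Common attributes: R1 ∩ R2 = {A1, A2}.
No dependency enlarges {A1, A2}, so (A1, A2)⁺ = {A1, A2}.
The closure contains neither all of R1 = {A1, A2, A4} nor all of R2 = {A1, A2, A3}, so the common attributes are not a superkey of either fragment. The join is lossy.

No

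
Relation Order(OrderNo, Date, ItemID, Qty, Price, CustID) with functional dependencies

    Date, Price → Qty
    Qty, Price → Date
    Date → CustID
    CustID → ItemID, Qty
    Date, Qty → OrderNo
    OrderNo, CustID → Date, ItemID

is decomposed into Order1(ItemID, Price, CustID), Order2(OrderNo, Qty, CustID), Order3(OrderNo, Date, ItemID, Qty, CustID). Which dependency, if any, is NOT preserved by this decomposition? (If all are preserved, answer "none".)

Qty, Price → Date

Check Qty, Price → Date: no single fragment contains all of {Date, Qty, Price}, and the restricted closure of {Qty, Price} across the fragments never reaches {Date}.
Date, Price → Qty is preserved.
Date → CustID is preserved.
CustID → ItemID, Qty is preserved.
Date, Qty → OrderNo is preserved.
OrderNo, CustID → Date, ItemID is preserved.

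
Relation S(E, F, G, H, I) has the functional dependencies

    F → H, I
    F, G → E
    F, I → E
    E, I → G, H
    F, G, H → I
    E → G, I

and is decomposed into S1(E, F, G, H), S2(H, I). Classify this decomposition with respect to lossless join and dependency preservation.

Lossless test: (H)⁺ = {H}, which is a superkey of neither fragment — lossy.
Dependency preservation: the restricted closure of {F} across the fragments never reaches {H, I}, so F → H, I cannot be enforced without a join — not preserved.

lossy and not dependency-preserving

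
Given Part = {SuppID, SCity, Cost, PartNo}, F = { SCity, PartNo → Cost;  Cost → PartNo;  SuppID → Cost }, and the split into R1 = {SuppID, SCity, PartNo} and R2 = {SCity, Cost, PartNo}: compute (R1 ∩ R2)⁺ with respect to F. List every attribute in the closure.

SCity, Cost, PartNo

R1 ∩ R2 = {SCity, PartNo}.
SCity, PartNo → Cost applies, adding Cost
Closure: {SCity, Cost, PartNo}.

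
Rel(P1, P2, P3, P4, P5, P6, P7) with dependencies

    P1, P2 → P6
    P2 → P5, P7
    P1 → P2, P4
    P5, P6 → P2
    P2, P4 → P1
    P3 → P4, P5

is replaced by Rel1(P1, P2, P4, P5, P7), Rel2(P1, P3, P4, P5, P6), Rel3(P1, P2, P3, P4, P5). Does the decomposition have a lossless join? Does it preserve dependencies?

lossless but not dependency-preserving

Lossless test (chase): Rows 1 and 3 agree on P1, P2; apply P1, P2→P6 and equate their P6 entries. Rows 1 and 3 agree on P2; apply P2→P5, P7 and equate their P5, P7 entries. Rows 1 and 2 agree on P1; apply P1→P2, P4 and equate their P2, P4 entries. Rows 1 and 2 agree on P1, P2; apply P1, P2→P6 and equate their P6 entries. Rows 1 and 2 agree on P2; apply P2→P5, P7 and equate their P5, P7 entries. Row 2 is now all distinguished symbols — the join is lossless.
Dependency preservation: the restricted closure of {P5, P6} across the fragments never reaches {P2}, so P5, P6 → P2 cannot be enforced without a join — not preserved.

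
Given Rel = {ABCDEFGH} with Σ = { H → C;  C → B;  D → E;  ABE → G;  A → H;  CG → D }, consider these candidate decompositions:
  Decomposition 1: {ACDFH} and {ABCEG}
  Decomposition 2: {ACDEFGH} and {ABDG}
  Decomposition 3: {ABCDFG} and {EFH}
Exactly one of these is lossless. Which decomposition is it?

Decomposition 2

Decomposition 1: common = {AC}, closure = {ABCH} → lossy.
Decomposition 2: common = {ADG}, closure = {ABCDEGH} → lossless.
Decomposition 3: common = {F}, closure = {F} → lossy.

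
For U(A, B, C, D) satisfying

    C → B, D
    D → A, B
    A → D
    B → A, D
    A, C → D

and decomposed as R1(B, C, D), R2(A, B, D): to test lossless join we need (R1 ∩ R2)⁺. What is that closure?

A, B, D

R1 ∩ R2 = {B, D}.
D → A, B applies, adding A
Closure: {A, B, D}.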